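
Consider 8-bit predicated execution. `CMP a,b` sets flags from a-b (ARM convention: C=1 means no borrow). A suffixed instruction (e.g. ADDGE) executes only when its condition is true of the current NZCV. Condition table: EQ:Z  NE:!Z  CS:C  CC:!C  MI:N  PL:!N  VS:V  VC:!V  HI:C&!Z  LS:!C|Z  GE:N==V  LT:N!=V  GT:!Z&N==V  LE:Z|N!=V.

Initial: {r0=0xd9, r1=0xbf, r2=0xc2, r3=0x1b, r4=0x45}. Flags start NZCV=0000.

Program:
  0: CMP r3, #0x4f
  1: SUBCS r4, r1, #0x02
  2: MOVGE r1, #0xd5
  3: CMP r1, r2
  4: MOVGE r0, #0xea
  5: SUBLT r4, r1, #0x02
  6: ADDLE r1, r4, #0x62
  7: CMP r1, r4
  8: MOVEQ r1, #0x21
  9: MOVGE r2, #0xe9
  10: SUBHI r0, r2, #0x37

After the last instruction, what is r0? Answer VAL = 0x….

0: ✓ CMP  NZCV=1000
1: · SUBCS
2: · MOVGE
3: ✓ CMP  NZCV=1000
4: · MOVGE
5: ✓ SUBLT  r4←0xbd
6: ✓ ADDLE  r1←0x1f
7: ✓ CMP  NZCV=0000
8: · MOVEQ
9: ✓ MOVGE  r2←0xe9
10: · SUBHI

VAL = 0xd9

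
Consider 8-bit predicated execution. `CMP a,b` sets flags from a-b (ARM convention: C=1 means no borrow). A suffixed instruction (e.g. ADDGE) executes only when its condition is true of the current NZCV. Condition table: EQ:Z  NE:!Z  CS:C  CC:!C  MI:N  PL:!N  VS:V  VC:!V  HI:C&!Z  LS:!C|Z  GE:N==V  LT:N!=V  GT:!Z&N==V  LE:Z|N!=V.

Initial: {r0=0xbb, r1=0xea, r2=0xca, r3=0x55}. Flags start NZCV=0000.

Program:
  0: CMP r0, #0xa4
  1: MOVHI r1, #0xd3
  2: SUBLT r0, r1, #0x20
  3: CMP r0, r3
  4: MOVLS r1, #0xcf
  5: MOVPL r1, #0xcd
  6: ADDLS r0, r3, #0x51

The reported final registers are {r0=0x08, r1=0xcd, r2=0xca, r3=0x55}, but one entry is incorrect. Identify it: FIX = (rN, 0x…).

FIX = (r0, 0xbb)

[0] flags=0010 → (cmp)
[1] flags=0010 HI?T → r1=0xd3
[2] flags=0010 LT?F → skip
[3] flags=0011 → (cmp)
[4] flags=0011 LS?F → skip
[5] flags=0011 PL?T → r1=0xcd
[6] flags=0011 LS?F → skip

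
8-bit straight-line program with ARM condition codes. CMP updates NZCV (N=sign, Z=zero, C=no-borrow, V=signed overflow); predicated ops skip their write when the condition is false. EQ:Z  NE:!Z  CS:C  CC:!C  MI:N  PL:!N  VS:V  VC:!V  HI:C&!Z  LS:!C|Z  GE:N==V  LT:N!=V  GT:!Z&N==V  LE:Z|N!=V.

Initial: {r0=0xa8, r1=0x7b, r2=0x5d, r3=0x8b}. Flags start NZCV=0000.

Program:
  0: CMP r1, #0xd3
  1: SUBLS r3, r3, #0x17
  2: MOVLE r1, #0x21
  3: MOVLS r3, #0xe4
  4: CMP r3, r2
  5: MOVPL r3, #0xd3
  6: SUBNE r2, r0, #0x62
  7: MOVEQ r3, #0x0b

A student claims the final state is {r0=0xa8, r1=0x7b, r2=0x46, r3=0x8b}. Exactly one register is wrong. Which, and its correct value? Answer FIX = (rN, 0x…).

FIX = (r3, 0xe4)

[0] flags=1001 → (cmp)
[1] flags=1001 LS?T → r3=0x74
[2] flags=1001 LE?F → skip
[3] flags=1001 LS?T → r3=0xe4
[4] flags=1010 → (cmp)
[5] flags=1010 PL?F → skip
[6] flags=1010 NE?T → r2=0x46
[7] flags=1010 EQ?F → skip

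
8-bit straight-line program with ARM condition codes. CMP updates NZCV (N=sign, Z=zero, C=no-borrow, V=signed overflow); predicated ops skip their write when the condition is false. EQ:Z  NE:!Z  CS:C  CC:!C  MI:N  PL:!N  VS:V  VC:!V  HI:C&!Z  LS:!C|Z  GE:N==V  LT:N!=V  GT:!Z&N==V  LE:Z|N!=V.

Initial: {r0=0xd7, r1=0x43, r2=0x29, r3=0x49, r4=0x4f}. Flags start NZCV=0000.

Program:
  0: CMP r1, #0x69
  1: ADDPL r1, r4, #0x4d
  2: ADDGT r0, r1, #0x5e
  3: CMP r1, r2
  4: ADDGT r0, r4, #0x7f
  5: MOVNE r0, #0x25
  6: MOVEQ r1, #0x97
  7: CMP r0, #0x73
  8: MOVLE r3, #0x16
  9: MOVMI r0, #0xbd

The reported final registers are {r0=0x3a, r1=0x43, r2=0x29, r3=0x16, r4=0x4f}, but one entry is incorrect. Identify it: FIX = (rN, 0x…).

0: ✓ CMP  NZCV=1000
1: · ADDPL
2: · ADDGT
3: ✓ CMP  NZCV=0010
4: ✓ ADDGT  r0←0xce
5: ✓ MOVNE  r0←0x25
6: · MOVEQ
7: ✓ CMP  NZCV=1000
8: ✓ MOVLE  r3←0x16
9: ✓ MOVMI  r0←0xbd

FIX = (r0, 0xbd)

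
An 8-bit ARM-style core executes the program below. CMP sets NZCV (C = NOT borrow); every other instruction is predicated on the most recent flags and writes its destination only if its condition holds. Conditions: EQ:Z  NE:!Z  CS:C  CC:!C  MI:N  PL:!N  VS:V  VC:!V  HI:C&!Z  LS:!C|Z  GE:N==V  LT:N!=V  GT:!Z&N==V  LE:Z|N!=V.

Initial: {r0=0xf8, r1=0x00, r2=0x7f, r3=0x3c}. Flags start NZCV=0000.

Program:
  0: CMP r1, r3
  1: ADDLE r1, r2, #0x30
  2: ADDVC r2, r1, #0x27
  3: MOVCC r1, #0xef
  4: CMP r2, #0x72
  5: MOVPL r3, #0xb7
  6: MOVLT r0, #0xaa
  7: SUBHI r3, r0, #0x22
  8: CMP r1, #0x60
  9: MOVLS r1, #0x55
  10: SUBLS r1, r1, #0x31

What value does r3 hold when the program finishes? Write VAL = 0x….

VAL = 0x88

0: ✓ CMP  NZCV=1000
1: ✓ ADDLE  r1←0xaf
2: ✓ ADDVC  r2←0xd6
3: ✓ MOVCC  r1←0xef
4: ✓ CMP  NZCV=0011
5: ✓ MOVPL  r3←0xb7
6: ✓ MOVLT  r0←0xaa
7: ✓ SUBHI  r3←0x88
8: ✓ CMP  NZCV=1010
9: · MOVLS
10: · SUBLS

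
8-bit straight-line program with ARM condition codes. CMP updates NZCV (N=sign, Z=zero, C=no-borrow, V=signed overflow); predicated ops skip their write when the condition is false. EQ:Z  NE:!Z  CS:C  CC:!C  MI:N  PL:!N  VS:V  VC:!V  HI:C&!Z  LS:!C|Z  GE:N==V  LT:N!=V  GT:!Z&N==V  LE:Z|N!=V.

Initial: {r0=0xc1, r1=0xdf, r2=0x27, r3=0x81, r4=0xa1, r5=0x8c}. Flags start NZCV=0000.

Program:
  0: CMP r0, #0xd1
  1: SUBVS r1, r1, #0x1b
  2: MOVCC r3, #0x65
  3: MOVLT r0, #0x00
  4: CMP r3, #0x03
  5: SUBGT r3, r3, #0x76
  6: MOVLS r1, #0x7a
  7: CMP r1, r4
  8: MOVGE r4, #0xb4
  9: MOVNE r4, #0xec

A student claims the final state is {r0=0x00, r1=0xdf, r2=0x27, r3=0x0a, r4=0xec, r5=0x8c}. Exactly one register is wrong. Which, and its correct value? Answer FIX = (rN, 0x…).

FIX = (r3, 0xef)

[0] flags=1000 → (cmp)
[1] flags=1000 VS?F → skip
[2] flags=1000 CC?T → r3=0x65
[3] flags=1000 LT?T → r0=0x00
[4] flags=0010 → (cmp)
[5] flags=0010 GT?T → r3=0xef
[6] flags=0010 LS?F → skip
[7] flags=0010 → (cmp)
[8] flags=0010 GE?T → r4=0xb4
[9] flags=0010 NE?T → r4=0xec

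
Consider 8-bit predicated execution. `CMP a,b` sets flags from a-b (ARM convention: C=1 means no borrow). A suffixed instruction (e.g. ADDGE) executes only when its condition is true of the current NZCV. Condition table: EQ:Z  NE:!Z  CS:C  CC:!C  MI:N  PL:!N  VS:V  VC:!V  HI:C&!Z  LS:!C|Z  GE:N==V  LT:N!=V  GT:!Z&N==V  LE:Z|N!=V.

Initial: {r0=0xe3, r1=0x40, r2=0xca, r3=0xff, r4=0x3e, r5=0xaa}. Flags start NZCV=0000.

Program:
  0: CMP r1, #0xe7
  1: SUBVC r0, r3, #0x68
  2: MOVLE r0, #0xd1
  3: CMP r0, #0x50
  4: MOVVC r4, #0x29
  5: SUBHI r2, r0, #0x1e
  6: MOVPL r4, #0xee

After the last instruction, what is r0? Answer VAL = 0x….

0: ✓ CMP  NZCV=0000
1: ✓ SUBVC  r0←0x97
2: · MOVLE
3: ✓ CMP  NZCV=0011
4: · MOVVC
5: ✓ SUBHI  r2←0x79
6: ✓ MOVPL  r4←0xee

VAL = 0x97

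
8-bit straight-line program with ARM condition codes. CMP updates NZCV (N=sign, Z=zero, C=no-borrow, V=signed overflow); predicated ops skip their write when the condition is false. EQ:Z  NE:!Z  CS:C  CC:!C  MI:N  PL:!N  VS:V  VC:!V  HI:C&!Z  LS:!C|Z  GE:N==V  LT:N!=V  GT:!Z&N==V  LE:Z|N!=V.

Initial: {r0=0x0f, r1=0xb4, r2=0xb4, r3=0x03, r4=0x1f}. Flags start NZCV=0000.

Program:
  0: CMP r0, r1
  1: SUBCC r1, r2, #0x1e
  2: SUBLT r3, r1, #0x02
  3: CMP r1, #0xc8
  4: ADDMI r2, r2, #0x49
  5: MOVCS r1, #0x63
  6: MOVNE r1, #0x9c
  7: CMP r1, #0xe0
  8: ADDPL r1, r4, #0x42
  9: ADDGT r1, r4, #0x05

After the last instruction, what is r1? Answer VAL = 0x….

[0] flags=0000 → (cmp)
[1] flags=0000 CC?T → r1=0x96
[2] flags=0000 LT?F → skip
[3] flags=1000 → (cmp)
[4] flags=1000 MI?T → r2=0xfd
[5] flags=1000 CS?F → skip
[6] flags=1000 NE?T → r1=0x9c
[7] flags=1000 → (cmp)
[8] flags=1000 PL?F → skip
[9] flags=1000 GT?F → skip

VAL = 0x9c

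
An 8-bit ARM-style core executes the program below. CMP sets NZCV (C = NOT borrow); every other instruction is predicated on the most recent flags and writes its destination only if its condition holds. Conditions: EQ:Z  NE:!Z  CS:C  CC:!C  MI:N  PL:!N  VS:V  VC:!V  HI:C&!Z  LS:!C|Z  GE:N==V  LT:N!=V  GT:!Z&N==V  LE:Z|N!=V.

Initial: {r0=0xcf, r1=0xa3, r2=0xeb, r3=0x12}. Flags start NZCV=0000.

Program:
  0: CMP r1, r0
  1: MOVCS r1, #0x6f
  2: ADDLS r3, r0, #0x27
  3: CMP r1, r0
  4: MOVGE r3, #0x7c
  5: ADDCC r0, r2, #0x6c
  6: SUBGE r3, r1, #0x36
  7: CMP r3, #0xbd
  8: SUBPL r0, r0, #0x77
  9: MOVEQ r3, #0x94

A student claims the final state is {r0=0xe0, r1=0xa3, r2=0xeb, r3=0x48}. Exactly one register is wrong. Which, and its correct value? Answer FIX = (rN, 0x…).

0: ✓ CMP  NZCV=1000
1: · MOVCS
2: ✓ ADDLS  r3←0xf6
3: ✓ CMP  NZCV=1000
4: · MOVGE
5: ✓ ADDCC  r0←0x57
6: · SUBGE
7: ✓ CMP  NZCV=0010
8: ✓ SUBPL  r0←0xe0
9: · MOVEQ

FIX = (r3, 0xf6)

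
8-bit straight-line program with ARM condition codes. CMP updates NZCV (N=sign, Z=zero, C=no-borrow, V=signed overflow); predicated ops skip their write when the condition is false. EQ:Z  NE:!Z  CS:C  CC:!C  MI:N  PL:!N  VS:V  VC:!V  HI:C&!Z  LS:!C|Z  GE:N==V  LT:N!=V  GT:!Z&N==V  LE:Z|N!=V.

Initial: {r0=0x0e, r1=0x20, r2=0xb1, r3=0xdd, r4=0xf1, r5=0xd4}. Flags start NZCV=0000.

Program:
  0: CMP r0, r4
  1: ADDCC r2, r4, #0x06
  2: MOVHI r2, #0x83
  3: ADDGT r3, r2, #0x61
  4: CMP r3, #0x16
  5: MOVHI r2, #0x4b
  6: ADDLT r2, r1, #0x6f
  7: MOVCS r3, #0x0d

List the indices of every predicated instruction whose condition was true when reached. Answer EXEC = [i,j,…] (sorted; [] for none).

EXEC = [1,3,5,7]

[0] flags=0000 → (cmp)
[1] flags=0000 CC?T → r2=0xf7
[2] flags=0000 HI?F → skip
[3] flags=0000 GT?T → r3=0x58
[4] flags=0010 → (cmp)
[5] flags=0010 HI?T → r2=0x4b
[6] flags=0010 LT?F → skip
[7] flags=0010 CS?T → r3=0x0d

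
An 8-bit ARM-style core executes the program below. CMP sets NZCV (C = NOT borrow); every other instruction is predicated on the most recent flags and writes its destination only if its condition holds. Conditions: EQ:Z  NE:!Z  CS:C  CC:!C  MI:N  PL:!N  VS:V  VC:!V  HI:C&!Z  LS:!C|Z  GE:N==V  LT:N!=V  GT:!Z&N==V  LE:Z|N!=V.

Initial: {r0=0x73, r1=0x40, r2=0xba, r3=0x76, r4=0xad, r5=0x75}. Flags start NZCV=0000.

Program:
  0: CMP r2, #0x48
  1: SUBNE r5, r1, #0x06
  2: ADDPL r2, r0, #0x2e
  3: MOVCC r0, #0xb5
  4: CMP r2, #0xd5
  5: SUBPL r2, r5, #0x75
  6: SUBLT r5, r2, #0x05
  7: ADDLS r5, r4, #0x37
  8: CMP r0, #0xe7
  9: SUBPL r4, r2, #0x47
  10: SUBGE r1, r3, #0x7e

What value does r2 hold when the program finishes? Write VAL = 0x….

VAL = 0xa1

[0] flags=0011 → (cmp)
[1] flags=0011 NE?T → r5=0x3a
[2] flags=0011 PL?T → r2=0xa1
[3] flags=0011 CC?F → skip
[4] flags=1000 → (cmp)
[5] flags=1000 PL?F → skip
[6] flags=1000 LT?T → r5=0x9c
[7] flags=1000 LS?T → r5=0xe4
[8] flags=1001 → (cmp)
[9] flags=1001 PL?F → skip
[10] flags=1001 GE?T → r1=0xf8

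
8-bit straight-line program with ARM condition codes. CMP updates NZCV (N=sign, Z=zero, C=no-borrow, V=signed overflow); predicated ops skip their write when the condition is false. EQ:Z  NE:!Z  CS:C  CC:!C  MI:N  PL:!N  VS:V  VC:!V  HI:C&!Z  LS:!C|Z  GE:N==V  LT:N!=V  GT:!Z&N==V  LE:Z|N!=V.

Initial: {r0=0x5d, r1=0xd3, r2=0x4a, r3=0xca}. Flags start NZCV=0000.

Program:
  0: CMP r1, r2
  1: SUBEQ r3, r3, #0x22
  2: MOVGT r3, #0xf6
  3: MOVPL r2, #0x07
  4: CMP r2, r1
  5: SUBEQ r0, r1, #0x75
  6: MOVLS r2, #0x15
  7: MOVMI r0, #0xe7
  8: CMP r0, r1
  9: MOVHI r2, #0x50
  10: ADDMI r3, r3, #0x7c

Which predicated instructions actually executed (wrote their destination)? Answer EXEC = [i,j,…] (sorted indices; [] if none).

[0] flags=1010 → (cmp)
[1] flags=1010 EQ?F → skip
[2] flags=1010 GT?F → skip
[3] flags=1010 PL?F → skip
[4] flags=0000 → (cmp)
[5] flags=0000 EQ?F → skip
[6] flags=0000 LS?T → r2=0x15
[7] flags=0000 MI?F → skip
[8] flags=1001 → (cmp)
[9] flags=1001 HI?F → skip
[10] flags=1001 MI?T → r3=0x46

EXEC = [6,10]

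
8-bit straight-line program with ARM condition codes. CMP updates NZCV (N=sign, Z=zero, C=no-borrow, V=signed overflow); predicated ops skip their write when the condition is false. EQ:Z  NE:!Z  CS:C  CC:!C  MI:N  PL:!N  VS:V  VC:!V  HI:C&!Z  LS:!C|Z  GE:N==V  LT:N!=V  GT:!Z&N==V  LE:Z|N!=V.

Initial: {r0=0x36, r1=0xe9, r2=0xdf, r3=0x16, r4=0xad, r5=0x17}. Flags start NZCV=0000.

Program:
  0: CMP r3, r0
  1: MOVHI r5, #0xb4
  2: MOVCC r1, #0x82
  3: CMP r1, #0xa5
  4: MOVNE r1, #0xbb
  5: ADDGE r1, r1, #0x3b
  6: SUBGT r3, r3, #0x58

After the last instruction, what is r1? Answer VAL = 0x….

VAL = 0xbb

[0] flags=1000 → (cmp)
[1] flags=1000 HI?F → skip
[2] flags=1000 CC?T → r1=0x82
[3] flags=1000 → (cmp)
[4] flags=1000 NE?T → r1=0xbb
[5] flags=1000 GE?F → skip
[6] flags=1000 GT?F → skip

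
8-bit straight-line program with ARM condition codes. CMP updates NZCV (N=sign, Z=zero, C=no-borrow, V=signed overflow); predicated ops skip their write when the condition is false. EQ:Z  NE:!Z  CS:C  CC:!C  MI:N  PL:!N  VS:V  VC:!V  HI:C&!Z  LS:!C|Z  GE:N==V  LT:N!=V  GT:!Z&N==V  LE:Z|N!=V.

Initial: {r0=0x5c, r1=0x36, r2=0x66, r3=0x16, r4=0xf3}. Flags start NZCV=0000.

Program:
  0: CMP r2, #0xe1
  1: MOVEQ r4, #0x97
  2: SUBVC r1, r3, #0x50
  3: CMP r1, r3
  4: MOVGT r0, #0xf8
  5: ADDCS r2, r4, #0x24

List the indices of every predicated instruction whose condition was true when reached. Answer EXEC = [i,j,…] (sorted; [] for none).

0: ✓ CMP  NZCV=1001
1: · MOVEQ
2: · SUBVC
3: ✓ CMP  NZCV=0010
4: ✓ MOVGT  r0←0xf8
5: ✓ ADDCS  r2←0x17

EXEC = [4,5]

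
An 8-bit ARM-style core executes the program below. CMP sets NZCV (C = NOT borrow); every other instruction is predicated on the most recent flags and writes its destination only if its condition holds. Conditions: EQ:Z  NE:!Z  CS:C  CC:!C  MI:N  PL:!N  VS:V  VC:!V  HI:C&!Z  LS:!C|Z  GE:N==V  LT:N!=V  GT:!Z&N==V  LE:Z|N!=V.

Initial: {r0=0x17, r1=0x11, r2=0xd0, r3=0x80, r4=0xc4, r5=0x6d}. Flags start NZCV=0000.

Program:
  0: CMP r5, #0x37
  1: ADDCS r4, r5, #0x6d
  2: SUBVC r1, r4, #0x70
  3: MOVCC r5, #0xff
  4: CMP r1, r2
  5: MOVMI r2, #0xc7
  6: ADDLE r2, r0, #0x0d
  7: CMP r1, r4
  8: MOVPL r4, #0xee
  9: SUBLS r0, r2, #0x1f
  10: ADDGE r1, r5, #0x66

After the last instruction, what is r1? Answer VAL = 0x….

0: ✓ CMP  NZCV=0010
1: ✓ ADDCS  r4←0xda
2: ✓ SUBVC  r1←0x6a
3: · MOVCC
4: ✓ CMP  NZCV=1001
5: ✓ MOVMI  r2←0xc7
6: · ADDLE
7: ✓ CMP  NZCV=1001
8: · MOVPL
9: ✓ SUBLS  r0←0xa8
10: ✓ ADDGE  r1←0xd3

VAL = 0xd3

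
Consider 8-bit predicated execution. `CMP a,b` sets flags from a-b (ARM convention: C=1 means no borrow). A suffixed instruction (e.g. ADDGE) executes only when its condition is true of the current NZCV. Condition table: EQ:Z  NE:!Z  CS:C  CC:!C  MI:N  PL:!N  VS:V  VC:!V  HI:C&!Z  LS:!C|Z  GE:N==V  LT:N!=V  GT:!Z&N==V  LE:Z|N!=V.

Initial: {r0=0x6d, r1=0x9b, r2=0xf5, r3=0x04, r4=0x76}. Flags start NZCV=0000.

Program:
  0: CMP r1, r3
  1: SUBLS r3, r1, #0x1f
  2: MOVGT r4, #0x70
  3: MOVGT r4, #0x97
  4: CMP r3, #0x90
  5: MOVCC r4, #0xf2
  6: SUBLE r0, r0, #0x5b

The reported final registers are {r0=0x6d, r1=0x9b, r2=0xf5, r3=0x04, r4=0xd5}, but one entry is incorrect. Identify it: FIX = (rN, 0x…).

FIX = (r4, 0xf2)

[0] flags=1010 → (cmp)
[1] flags=1010 LS?F → skip
[2] flags=1010 GT?F → skip
[3] flags=1010 GT?F → skip
[4] flags=0000 → (cmp)
[5] flags=0000 CC?T → r4=0xf2
[6] flags=0000 LE?F → skip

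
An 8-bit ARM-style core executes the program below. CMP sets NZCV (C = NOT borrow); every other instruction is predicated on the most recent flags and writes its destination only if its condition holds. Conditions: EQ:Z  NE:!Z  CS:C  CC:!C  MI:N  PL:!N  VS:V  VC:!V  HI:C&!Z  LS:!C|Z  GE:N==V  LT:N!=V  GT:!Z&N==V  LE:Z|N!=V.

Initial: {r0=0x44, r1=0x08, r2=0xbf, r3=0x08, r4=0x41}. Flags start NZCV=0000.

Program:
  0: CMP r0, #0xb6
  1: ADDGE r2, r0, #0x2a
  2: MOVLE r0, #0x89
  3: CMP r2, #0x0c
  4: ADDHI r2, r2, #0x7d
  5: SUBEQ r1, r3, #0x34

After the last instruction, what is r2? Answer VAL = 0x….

[0] flags=1001 → (cmp)
[1] flags=1001 GE?T → r2=0x6e
[2] flags=1001 LE?F → skip
[3] flags=0010 → (cmp)
[4] flags=0010 HI?T → r2=0xeb
[5] flags=0010 EQ?F → skip

VAL = 0xeb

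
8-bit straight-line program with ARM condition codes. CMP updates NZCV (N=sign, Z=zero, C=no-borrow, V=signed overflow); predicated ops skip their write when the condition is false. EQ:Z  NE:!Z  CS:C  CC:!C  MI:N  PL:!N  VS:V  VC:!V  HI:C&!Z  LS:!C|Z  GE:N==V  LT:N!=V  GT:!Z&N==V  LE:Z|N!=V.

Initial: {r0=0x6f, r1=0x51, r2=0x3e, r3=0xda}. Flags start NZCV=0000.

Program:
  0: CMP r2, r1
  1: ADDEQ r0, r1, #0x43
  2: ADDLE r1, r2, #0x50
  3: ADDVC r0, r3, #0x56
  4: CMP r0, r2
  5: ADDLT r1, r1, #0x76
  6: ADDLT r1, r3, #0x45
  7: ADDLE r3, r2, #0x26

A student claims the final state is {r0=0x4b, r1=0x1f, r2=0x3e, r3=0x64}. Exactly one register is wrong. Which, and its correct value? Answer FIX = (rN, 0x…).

FIX = (r0, 0x30)

[0] flags=1000 → (cmp)
[1] flags=1000 EQ?F → skip
[2] flags=1000 LE?T → r1=0x8e
[3] flags=1000 VC?T → r0=0x30
[4] flags=1000 → (cmp)
[5] flags=1000 LT?T → r1=0x04
[6] flags=1000 LT?T → r1=0x1f
[7] flags=1000 LE?T → r3=0x64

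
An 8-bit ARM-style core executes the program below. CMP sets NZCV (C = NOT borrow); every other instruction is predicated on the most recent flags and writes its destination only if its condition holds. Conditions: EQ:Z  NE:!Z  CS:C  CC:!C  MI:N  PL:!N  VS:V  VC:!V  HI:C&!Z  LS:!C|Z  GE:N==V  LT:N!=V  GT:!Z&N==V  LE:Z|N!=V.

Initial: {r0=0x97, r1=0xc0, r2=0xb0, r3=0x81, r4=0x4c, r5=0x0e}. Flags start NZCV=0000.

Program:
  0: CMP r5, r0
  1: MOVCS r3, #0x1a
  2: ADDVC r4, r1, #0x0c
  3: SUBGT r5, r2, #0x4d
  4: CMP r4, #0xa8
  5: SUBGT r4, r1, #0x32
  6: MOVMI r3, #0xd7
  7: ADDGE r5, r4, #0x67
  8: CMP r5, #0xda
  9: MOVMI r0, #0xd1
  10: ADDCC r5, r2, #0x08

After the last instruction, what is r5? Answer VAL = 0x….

[0] flags=0000 → (cmp)
[1] flags=0000 CS?F → skip
[2] flags=0000 VC?T → r4=0xcc
[3] flags=0000 GT?T → r5=0x63
[4] flags=0010 → (cmp)
[5] flags=0010 GT?T → r4=0x8e
[6] flags=0010 MI?F → skip
[7] flags=0010 GE?T → r5=0xf5
[8] flags=0010 → (cmp)
[9] flags=0010 MI?F → skip
[10] flags=0010 CC?F → skip

VAL = 0xf5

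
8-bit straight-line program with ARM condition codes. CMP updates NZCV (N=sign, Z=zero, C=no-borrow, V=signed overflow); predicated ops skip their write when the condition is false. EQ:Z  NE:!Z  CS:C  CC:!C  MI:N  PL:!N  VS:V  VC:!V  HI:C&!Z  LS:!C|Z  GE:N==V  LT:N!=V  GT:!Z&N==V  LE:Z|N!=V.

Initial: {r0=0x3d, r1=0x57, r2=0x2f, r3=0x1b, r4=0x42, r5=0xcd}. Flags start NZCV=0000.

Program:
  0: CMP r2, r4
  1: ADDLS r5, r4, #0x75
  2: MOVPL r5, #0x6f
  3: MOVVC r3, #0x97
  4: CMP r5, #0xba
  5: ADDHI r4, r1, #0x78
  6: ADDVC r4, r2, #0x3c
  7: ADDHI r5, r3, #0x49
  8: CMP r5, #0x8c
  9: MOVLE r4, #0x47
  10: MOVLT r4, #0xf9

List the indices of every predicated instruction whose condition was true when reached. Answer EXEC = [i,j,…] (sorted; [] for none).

EXEC = [1,3,6]

[0] flags=1000 → (cmp)
[1] flags=1000 LS?T → r5=0xb7
[2] flags=1000 PL?F → skip
[3] flags=1000 VC?T → r3=0x97
[4] flags=1000 → (cmp)
[5] flags=1000 HI?F → skip
[6] flags=1000 VC?T → r4=0x6b
[7] flags=1000 HI?F → skip
[8] flags=0010 → (cmp)
[9] flags=0010 LE?F → skip
[10] flags=0010 LT?F → skip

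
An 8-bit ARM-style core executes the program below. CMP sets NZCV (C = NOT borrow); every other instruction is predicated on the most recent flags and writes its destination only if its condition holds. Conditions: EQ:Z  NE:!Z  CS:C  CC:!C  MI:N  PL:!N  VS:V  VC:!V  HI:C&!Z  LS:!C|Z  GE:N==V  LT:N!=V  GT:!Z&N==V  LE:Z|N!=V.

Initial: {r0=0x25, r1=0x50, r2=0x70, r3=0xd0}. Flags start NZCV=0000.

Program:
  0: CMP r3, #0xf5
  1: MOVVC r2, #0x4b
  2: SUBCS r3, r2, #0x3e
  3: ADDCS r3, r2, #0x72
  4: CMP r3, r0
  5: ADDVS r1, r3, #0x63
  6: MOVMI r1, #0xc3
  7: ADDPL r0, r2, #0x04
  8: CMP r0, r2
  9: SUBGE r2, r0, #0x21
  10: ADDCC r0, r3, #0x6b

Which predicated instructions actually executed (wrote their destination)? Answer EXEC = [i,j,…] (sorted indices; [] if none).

0: ✓ CMP  NZCV=1000
1: ✓ MOVVC  r2←0x4b
2: · SUBCS
3: · ADDCS
4: ✓ CMP  NZCV=1010
5: · ADDVS
6: ✓ MOVMI  r1←0xc3
7: · ADDPL
8: ✓ CMP  NZCV=1000
9: · SUBGE
10: ✓ ADDCC  r0←0x3b

EXEC = [1,6,10]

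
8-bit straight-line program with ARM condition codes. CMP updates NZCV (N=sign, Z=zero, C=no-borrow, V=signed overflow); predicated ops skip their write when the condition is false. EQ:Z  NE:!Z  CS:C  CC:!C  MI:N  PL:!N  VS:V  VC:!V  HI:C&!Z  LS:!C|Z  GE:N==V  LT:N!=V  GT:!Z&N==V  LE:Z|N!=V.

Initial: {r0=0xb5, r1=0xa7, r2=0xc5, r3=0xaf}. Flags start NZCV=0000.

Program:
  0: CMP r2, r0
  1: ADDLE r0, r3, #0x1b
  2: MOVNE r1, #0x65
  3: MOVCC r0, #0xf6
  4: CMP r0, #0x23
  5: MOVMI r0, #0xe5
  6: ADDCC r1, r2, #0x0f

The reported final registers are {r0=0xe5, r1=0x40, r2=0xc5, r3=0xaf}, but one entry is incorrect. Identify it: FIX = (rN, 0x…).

[0] flags=0010 → (cmp)
[1] flags=0010 LE?F → skip
[2] flags=0010 NE?T → r1=0x65
[3] flags=0010 CC?F → skip
[4] flags=1010 → (cmp)
[5] flags=1010 MI?T → r0=0xe5
[6] flags=1010 CC?F → skip

FIX = (r1, 0x65)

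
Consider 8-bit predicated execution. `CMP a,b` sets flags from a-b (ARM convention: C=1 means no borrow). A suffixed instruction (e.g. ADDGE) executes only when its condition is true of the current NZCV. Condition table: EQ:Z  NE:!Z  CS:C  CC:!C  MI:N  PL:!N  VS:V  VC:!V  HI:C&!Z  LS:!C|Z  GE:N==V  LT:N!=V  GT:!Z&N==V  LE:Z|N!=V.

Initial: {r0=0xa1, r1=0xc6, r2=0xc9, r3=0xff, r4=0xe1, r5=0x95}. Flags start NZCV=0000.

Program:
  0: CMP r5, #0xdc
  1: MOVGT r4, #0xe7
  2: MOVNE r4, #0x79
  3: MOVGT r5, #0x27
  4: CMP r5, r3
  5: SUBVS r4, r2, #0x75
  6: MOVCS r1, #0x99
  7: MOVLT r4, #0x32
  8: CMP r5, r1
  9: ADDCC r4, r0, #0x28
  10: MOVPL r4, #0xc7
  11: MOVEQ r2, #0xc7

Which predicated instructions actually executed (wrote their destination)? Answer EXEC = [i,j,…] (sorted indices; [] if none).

0: ✓ CMP  NZCV=1000
1: · MOVGT
2: ✓ MOVNE  r4←0x79
3: · MOVGT
4: ✓ CMP  NZCV=1000
5: · SUBVS
6: · MOVCS
7: ✓ MOVLT  r4←0x32
8: ✓ CMP  NZCV=1000
9: ✓ ADDCC  r4←0xc9
10: · MOVPL
11: · MOVEQ

EXEC = [2,7,9]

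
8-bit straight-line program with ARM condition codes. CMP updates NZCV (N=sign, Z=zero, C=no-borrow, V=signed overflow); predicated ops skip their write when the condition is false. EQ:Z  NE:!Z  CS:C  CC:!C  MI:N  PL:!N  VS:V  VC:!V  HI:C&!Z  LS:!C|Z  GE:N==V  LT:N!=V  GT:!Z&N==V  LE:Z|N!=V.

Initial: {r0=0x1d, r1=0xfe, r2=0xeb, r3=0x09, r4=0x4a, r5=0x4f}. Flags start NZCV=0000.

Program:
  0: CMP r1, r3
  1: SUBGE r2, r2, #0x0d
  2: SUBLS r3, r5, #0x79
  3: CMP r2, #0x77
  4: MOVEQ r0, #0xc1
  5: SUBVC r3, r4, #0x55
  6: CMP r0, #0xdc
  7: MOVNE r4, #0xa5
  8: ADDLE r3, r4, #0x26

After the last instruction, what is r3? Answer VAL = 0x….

VAL = 0x09

0: ✓ CMP  NZCV=1010
1: · SUBGE
2: · SUBLS
3: ✓ CMP  NZCV=0011
4: · MOVEQ
5: · SUBVC
6: ✓ CMP  NZCV=0000
7: ✓ MOVNE  r4←0xa5
8: · ADDLE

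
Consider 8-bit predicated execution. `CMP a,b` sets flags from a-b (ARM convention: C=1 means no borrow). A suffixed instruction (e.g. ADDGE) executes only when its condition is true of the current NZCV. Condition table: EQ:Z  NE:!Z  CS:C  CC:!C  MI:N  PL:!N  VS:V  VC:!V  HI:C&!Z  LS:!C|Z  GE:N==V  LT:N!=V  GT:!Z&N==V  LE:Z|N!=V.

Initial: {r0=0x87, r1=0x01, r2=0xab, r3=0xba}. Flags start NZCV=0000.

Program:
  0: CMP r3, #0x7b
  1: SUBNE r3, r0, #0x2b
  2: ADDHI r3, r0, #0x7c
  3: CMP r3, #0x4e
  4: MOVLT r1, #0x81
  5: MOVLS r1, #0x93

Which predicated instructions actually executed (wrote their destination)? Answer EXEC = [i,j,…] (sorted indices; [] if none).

[0] flags=0011 → (cmp)
[1] flags=0011 NE?T → r3=0x5c
[2] flags=0011 HI?T → r3=0x03
[3] flags=1000 → (cmp)
[4] flags=1000 LT?T → r1=0x81
[5] flags=1000 LS?T → r1=0x93

EXEC = [1,2,4,5]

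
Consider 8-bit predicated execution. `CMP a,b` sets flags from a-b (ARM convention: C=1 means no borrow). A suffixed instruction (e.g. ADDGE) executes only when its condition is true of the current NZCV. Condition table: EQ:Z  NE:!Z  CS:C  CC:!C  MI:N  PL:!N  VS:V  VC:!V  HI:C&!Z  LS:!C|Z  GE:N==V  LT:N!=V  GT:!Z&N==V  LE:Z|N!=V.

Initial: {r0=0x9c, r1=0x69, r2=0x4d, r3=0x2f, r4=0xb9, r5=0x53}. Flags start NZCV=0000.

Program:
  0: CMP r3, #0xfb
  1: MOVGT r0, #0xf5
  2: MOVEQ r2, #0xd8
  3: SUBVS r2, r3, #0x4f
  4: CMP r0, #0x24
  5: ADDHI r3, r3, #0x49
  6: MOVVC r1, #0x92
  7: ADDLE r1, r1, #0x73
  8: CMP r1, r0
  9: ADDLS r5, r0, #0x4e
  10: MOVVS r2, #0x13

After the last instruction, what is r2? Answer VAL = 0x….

VAL = 0x4d

0: ✓ CMP  NZCV=0000
1: ✓ MOVGT  r0←0xf5
2: · MOVEQ
3: · SUBVS
4: ✓ CMP  NZCV=1010
5: ✓ ADDHI  r3←0x78
6: ✓ MOVVC  r1←0x92
7: ✓ ADDLE  r1←0x05
8: ✓ CMP  NZCV=0000
9: ✓ ADDLS  r5←0x43
10: · MOVVS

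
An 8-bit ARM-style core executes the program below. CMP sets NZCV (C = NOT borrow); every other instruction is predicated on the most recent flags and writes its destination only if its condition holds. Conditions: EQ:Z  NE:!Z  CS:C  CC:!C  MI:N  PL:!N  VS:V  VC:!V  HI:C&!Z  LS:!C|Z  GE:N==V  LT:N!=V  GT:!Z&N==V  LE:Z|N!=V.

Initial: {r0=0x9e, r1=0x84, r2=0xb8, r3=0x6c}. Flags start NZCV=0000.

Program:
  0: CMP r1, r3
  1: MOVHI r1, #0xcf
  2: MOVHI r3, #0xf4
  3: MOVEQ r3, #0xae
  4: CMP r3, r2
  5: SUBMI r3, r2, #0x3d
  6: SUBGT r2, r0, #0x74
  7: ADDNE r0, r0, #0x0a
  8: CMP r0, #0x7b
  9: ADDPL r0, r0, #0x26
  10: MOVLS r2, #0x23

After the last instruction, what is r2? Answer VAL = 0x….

[0] flags=0011 → (cmp)
[1] flags=0011 HI?T → r1=0xcf
[2] flags=0011 HI?T → r3=0xf4
[3] flags=0011 EQ?F → skip
[4] flags=0010 → (cmp)
[5] flags=0010 MI?F → skip
[6] flags=0010 GT?T → r2=0x2a
[7] flags=0010 NE?T → r0=0xa8
[8] flags=0011 → (cmp)
[9] flags=0011 PL?T → r0=0xce
[10] flags=0011 LS?F → skip

VAL = 0x2a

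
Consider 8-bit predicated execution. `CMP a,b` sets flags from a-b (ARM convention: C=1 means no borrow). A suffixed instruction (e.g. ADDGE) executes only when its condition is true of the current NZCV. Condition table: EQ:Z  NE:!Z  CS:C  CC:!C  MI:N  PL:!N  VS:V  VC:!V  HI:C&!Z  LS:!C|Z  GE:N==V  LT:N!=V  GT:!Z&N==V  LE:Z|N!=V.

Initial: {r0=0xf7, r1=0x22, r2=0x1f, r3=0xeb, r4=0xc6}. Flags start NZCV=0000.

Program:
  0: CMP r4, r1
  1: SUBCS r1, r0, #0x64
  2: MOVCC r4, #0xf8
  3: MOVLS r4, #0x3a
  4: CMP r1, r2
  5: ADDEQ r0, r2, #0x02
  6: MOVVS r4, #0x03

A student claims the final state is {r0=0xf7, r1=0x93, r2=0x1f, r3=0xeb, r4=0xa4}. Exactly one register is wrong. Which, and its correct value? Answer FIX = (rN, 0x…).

0: ✓ CMP  NZCV=1010
1: ✓ SUBCS  r1←0x93
2: · MOVCC
3: · MOVLS
4: ✓ CMP  NZCV=0011
5: · ADDEQ
6: ✓ MOVVS  r4←0x03

FIX = (r4, 0x03)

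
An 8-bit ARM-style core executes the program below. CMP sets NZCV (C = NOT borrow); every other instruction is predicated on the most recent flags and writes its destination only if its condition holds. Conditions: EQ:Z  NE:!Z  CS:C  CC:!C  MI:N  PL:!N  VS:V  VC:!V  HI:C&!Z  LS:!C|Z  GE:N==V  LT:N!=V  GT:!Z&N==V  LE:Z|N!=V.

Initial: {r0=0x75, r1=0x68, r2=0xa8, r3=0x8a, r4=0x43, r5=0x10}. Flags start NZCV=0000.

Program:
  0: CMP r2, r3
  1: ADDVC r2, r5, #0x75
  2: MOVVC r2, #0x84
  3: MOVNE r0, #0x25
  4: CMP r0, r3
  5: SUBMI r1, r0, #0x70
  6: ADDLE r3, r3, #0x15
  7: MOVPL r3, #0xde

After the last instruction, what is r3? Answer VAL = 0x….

VAL = 0x8a

[0] flags=0010 → (cmp)
[1] flags=0010 VC?T → r2=0x85
[2] flags=0010 VC?T → r2=0x84
[3] flags=0010 NE?T → r0=0x25
[4] flags=1001 → (cmp)
[5] flags=1001 MI?T → r1=0xb5
[6] flags=1001 LE?F → skip
[7] flags=1001 PL?F → skip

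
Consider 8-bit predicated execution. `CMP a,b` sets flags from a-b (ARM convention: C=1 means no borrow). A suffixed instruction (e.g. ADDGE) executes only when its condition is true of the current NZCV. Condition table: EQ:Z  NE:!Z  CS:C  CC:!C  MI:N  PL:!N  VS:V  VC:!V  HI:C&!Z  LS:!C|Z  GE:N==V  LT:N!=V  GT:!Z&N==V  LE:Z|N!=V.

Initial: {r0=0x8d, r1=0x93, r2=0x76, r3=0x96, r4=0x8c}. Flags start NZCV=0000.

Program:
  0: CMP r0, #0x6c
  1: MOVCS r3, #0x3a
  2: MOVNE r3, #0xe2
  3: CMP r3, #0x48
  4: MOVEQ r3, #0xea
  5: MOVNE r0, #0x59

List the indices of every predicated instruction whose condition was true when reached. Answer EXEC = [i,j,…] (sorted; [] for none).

EXEC = [1,2,5]

0: ✓ CMP  NZCV=0011
1: ✓ MOVCS  r3←0x3a
2: ✓ MOVNE  r3←0xe2
3: ✓ CMP  NZCV=1010
4: · MOVEQ
5: ✓ MOVNE  r0←0x59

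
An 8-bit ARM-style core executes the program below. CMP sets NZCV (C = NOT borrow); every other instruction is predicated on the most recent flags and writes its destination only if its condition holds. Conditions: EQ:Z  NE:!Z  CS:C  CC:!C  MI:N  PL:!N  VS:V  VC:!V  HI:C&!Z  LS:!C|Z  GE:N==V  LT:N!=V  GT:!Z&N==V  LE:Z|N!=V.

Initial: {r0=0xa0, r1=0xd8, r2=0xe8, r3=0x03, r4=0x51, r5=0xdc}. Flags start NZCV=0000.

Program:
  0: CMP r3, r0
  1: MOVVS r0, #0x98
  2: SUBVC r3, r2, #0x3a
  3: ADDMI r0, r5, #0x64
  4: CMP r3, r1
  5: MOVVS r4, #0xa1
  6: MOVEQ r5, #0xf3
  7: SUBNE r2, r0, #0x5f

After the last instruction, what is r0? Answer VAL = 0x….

0: ✓ CMP  NZCV=0000
1: · MOVVS
2: ✓ SUBVC  r3←0xae
3: · ADDMI
4: ✓ CMP  NZCV=1000
5: · MOVVS
6: · MOVEQ
7: ✓ SUBNE  r2←0x41

VAL = 0xa0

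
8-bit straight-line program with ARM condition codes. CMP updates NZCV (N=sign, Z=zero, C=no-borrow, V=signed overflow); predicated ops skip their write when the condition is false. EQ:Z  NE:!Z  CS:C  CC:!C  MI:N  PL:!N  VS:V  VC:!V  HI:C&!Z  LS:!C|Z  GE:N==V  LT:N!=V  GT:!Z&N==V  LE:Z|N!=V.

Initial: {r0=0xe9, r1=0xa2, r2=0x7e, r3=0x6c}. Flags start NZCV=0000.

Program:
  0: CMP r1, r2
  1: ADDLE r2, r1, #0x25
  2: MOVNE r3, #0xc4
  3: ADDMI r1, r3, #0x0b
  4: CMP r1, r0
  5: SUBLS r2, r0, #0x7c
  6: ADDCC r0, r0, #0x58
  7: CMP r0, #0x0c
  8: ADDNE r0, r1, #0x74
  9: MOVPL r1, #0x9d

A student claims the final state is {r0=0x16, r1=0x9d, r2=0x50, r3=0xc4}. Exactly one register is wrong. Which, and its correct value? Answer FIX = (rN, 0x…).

FIX = (r2, 0x6d)

0: ✓ CMP  NZCV=0011
1: ✓ ADDLE  r2←0xc7
2: ✓ MOVNE  r3←0xc4
3: · ADDMI
4: ✓ CMP  NZCV=1000
5: ✓ SUBLS  r2←0x6d
6: ✓ ADDCC  r0←0x41
7: ✓ CMP  NZCV=0010
8: ✓ ADDNE  r0←0x16
9: ✓ MOVPL  r1←0x9d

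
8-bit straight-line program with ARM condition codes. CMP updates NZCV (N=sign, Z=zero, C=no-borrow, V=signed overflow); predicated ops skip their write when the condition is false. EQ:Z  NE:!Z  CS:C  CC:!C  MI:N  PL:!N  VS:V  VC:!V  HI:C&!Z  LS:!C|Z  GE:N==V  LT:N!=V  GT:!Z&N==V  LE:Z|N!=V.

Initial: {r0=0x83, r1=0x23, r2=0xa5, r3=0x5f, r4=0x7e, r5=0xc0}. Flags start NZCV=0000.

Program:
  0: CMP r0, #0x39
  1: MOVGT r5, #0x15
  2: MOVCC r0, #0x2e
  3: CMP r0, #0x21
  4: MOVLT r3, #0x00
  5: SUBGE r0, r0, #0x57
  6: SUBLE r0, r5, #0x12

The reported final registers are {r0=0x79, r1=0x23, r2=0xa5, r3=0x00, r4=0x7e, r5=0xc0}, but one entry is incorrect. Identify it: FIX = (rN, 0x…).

0: ✓ CMP  NZCV=0011
1: · MOVGT
2: · MOVCC
3: ✓ CMP  NZCV=0011
4: ✓ MOVLT  r3←0x00
5: · SUBGE
6: ✓ SUBLE  r0←0xae

FIX = (r0, 0xae)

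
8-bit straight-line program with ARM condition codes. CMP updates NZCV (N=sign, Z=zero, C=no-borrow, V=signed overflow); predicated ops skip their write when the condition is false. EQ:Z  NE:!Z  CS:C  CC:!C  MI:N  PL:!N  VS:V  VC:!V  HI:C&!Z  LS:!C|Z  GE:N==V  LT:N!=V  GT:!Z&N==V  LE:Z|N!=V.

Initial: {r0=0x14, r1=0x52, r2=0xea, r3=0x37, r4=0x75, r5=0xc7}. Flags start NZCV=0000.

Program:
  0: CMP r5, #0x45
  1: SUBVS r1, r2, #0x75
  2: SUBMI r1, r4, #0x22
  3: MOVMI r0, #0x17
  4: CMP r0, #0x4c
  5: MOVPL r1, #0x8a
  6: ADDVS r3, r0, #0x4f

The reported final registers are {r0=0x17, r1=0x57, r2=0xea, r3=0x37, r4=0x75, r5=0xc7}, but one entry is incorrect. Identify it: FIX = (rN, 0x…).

0: ✓ CMP  NZCV=1010
1: · SUBVS
2: ✓ SUBMI  r1←0x53
3: ✓ MOVMI  r0←0x17
4: ✓ CMP  NZCV=1000
5: · MOVPL
6: · ADDVS

FIX = (r1, 0x53)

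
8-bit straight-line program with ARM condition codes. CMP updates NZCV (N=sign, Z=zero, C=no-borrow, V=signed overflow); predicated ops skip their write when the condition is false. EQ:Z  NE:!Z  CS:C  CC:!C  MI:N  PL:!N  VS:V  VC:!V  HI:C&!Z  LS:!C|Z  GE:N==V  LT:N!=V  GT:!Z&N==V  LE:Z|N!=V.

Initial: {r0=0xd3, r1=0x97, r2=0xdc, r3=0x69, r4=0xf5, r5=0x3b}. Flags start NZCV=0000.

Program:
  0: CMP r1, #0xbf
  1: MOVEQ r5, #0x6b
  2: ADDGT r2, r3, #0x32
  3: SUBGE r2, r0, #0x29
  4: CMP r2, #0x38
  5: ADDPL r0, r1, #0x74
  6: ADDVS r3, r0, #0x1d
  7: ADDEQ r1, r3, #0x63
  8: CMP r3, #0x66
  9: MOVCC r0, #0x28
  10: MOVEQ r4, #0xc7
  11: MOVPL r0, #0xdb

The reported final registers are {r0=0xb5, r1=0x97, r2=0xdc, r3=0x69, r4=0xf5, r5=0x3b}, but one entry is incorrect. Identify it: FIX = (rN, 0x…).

0: ✓ CMP  NZCV=1000
1: · MOVEQ
2: · ADDGT
3: · SUBGE
4: ✓ CMP  NZCV=1010
5: · ADDPL
6: · ADDVS
7: · ADDEQ
8: ✓ CMP  NZCV=0010
9: · MOVCC
10: · MOVEQ
11: ✓ MOVPL  r0←0xdb

FIX = (r0, 0xdb)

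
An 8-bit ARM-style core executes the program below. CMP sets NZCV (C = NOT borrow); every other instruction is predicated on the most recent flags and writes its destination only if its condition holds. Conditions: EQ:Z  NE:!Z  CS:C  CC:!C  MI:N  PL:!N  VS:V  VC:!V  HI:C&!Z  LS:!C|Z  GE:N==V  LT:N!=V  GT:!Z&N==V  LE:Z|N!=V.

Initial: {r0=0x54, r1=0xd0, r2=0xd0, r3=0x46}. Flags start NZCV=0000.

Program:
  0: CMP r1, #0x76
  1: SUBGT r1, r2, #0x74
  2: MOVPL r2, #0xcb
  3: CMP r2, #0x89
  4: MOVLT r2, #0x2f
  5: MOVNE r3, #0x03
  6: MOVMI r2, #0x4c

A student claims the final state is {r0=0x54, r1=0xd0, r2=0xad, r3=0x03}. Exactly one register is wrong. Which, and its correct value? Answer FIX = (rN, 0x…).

[0] flags=0011 → (cmp)
[1] flags=0011 GT?F → skip
[2] flags=0011 PL?T → r2=0xcb
[3] flags=0010 → (cmp)
[4] flags=0010 LT?F → skip
[5] flags=0010 NE?T → r3=0x03
[6] flags=0010 MI?F → skip

FIX = (r2, 0xcb)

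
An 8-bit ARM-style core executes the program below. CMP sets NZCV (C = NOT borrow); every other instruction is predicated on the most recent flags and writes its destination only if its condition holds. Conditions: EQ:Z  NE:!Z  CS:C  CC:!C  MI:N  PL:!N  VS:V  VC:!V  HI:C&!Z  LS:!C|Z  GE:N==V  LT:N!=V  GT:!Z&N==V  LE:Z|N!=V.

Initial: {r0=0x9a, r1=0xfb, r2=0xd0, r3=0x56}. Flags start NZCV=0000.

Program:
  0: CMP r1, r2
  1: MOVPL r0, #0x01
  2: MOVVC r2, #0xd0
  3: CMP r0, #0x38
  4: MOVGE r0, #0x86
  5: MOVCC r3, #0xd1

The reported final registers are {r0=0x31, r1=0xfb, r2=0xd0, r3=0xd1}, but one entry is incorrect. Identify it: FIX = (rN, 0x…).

FIX = (r0, 0x01)

[0] flags=0010 → (cmp)
[1] flags=0010 PL?T → r0=0x01
[2] flags=0010 VC?T → r2=0xd0
[3] flags=1000 → (cmp)
[4] flags=1000 GE?F → skip
[5] flags=1000 CC?T → r3=0xd1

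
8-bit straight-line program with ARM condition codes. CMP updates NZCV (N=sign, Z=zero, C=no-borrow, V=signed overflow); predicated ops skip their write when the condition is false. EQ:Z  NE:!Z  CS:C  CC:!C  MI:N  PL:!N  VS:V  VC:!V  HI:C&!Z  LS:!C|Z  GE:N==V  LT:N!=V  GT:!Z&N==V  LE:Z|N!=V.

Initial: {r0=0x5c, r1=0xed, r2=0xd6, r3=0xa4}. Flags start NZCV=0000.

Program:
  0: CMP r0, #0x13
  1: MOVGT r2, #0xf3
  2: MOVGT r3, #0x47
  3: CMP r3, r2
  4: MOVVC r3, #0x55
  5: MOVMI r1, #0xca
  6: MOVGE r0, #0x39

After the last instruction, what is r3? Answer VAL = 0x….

0: ✓ CMP  NZCV=0010
1: ✓ MOVGT  r2←0xf3
2: ✓ MOVGT  r3←0x47
3: ✓ CMP  NZCV=0000
4: ✓ MOVVC  r3←0x55
5: · MOVMI
6: ✓ MOVGE  r0←0x39

VAL = 0x55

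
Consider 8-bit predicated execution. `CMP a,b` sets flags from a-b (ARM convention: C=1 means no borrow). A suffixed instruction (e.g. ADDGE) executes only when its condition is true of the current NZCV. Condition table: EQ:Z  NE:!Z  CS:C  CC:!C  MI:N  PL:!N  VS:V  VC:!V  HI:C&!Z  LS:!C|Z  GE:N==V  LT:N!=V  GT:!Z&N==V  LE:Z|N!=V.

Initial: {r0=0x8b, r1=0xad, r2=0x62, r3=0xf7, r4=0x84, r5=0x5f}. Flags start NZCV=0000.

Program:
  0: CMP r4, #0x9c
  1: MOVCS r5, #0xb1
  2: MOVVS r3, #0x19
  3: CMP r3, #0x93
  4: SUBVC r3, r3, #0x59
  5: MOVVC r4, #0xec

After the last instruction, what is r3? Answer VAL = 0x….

0: ✓ CMP  NZCV=1000
1: · MOVCS
2: · MOVVS
3: ✓ CMP  NZCV=0010
4: ✓ SUBVC  r3←0x9e
5: ✓ MOVVC  r4←0xec

VAL = 0x9e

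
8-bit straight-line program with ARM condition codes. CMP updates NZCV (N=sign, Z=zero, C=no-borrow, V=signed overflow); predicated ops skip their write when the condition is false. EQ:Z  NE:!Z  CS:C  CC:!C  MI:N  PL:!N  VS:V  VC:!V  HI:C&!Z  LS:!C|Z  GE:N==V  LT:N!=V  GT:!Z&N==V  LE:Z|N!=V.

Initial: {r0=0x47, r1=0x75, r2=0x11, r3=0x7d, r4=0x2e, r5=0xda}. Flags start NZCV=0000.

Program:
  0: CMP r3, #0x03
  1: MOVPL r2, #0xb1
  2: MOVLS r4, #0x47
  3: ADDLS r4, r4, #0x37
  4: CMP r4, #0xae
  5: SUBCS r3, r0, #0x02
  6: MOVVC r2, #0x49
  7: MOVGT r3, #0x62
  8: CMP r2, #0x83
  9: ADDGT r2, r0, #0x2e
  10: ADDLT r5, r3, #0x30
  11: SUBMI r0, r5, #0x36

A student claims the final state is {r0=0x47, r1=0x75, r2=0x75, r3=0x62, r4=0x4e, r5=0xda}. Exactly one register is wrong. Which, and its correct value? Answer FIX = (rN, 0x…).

0: ✓ CMP  NZCV=0010
1: ✓ MOVPL  r2←0xb1
2: · MOVLS
3: · ADDLS
4: ✓ CMP  NZCV=1001
5: · SUBCS
6: · MOVVC
7: ✓ MOVGT  r3←0x62
8: ✓ CMP  NZCV=0010
9: ✓ ADDGT  r2←0x75
10: · ADDLT
11: · SUBMI

FIX = (r4, 0x2e)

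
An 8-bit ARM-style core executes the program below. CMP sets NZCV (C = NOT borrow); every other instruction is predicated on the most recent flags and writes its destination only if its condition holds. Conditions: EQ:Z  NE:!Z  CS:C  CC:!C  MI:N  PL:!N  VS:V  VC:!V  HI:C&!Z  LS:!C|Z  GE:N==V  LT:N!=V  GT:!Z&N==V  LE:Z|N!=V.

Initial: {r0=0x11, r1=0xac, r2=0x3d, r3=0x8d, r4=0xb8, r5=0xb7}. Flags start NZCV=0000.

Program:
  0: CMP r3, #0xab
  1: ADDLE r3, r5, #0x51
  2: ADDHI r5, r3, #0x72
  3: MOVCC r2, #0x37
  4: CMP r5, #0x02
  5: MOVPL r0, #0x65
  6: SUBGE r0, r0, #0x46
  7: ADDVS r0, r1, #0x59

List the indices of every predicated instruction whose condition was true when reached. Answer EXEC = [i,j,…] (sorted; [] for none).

[0] flags=1000 → (cmp)
[1] flags=1000 LE?T → r3=0x08
[2] flags=1000 HI?F → skip
[3] flags=1000 CC?T → r2=0x37
[4] flags=1010 → (cmp)
[5] flags=1010 PL?F → skip
[6] flags=1010 GE?F → skip
[7] flags=1010 VS?F → skip

EXEC = [1,3]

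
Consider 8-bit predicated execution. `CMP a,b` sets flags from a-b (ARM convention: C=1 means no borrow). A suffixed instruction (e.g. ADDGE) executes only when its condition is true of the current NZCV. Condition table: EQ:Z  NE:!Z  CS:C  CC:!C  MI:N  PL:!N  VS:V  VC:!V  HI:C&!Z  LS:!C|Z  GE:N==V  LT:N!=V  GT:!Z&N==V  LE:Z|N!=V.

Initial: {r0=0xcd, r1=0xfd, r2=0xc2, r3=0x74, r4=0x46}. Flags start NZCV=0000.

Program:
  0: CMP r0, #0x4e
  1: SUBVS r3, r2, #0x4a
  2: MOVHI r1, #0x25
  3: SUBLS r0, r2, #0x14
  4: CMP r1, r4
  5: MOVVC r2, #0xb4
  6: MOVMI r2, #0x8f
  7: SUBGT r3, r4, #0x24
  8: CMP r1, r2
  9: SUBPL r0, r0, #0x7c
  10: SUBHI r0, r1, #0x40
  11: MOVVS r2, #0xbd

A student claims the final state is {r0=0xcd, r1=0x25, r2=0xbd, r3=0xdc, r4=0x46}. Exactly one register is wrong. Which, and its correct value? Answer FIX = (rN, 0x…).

0: ✓ CMP  NZCV=0011
1: ✓ SUBVS  r3←0x78
2: ✓ MOVHI  r1←0x25
3: · SUBLS
4: ✓ CMP  NZCV=1000
5: ✓ MOVVC  r2←0xb4
6: ✓ MOVMI  r2←0x8f
7: · SUBGT
8: ✓ CMP  NZCV=1001
9: · SUBPL
10: · SUBHI
11: ✓ MOVVS  r2←0xbd

FIX = (r3, 0x78)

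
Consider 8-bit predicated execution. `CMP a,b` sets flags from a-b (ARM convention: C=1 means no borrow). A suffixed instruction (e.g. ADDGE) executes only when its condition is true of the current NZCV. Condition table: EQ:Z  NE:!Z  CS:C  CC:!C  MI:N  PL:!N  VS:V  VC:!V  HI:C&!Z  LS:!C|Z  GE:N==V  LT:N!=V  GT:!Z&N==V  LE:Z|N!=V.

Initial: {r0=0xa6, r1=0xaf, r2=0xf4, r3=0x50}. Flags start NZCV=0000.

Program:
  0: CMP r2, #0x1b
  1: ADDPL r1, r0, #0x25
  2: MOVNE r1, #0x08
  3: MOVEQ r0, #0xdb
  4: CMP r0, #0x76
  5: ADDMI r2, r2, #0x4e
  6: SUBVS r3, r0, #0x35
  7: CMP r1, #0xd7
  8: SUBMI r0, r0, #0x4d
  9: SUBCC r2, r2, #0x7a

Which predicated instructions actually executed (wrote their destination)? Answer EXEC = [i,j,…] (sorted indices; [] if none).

EXEC = [2,6,9]

[0] flags=1010 → (cmp)
[1] flags=1010 PL?F → skip
[2] flags=1010 NE?T → r1=0x08
[3] flags=1010 EQ?F → skip
[4] flags=0011 → (cmp)
[5] flags=0011 MI?F → skip
[6] flags=0011 VS?T → r3=0x71
[7] flags=0000 → (cmp)
[8] flags=0000 MI?F → skip
[9] flags=0000 CC?T → r2=0x7a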